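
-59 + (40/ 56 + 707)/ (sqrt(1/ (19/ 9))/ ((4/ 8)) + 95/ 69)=616963303/ 553 - 141515964 * sqrt(19)/ 553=198.04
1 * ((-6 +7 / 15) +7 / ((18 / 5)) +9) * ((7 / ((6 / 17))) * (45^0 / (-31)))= -57953 / 16740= -3.46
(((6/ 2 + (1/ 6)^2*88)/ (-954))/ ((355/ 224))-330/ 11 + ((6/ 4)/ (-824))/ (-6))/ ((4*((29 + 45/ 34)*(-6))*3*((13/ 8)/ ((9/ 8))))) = 0.01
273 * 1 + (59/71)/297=5756810/21087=273.00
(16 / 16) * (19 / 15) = 19 / 15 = 1.27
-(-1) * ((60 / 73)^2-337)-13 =-349.32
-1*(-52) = 52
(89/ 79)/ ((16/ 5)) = 445/ 1264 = 0.35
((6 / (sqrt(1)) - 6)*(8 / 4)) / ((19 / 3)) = 0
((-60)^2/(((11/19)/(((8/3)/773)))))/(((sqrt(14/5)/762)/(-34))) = -2362809600 * sqrt(70)/59521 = -332129.56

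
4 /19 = 0.21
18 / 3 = 6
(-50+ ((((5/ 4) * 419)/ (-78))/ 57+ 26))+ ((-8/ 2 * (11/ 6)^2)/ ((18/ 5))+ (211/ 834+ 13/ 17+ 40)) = 4979291267/ 378212328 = 13.17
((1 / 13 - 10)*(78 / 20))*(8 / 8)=-387 / 10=-38.70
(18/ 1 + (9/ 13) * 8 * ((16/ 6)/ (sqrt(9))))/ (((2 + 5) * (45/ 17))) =5066/ 4095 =1.24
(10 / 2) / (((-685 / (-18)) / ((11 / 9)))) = 0.16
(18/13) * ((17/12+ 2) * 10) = 615/13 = 47.31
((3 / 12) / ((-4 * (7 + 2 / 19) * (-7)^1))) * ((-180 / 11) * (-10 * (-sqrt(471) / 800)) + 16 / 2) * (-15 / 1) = -19 / 126 + 19 * sqrt(471) / 4928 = -0.07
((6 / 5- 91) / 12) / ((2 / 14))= -3143 / 60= -52.38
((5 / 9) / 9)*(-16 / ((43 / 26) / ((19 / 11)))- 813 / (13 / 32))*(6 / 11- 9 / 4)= 387760000 / 1826253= 212.33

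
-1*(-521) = 521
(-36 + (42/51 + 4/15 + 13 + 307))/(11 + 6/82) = 25.75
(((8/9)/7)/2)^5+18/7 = 2.57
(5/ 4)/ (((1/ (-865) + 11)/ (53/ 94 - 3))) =-990425/ 3577264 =-0.28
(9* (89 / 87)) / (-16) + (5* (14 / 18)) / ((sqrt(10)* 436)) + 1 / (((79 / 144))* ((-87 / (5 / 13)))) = -278049 / 476528 + 7* sqrt(10) / 7848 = -0.58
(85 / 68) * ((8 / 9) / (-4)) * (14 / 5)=-7 / 9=-0.78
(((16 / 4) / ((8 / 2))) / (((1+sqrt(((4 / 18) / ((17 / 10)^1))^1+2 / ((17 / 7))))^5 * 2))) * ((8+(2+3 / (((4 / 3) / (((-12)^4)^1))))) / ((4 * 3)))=9843557131736343 / 67228 - 197583728944977 * sqrt(2482) / 67228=64.40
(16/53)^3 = 4096/148877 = 0.03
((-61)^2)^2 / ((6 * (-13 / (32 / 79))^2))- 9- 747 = 4696945220 / 3164187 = 1484.41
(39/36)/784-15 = -141107/9408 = -15.00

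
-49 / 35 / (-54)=7 / 270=0.03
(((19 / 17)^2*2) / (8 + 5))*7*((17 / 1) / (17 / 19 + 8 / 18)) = 864234 / 50609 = 17.08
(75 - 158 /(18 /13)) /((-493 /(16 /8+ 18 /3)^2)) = 22528 /4437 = 5.08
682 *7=4774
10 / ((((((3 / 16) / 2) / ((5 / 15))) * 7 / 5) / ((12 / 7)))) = 6400 / 147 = 43.54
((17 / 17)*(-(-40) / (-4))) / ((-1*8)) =5 / 4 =1.25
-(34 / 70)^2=-289 / 1225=-0.24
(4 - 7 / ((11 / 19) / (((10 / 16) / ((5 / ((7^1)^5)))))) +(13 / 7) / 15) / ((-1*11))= 234671651 / 101640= 2308.85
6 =6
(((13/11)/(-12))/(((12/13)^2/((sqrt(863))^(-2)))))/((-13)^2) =-13/16403904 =-0.00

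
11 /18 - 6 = -5.39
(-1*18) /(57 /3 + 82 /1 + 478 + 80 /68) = -306 /9863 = -0.03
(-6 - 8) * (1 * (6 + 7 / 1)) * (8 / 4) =-364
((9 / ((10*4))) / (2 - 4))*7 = -63 / 80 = -0.79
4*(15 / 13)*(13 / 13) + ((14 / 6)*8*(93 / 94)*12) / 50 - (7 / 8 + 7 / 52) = 982257 / 122200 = 8.04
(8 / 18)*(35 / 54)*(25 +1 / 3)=5320 / 729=7.30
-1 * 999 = -999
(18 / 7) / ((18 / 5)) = 5 / 7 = 0.71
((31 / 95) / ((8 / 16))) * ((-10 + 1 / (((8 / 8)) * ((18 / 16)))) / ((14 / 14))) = -5084 / 855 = -5.95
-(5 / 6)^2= -25 / 36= -0.69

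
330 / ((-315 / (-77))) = 242 / 3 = 80.67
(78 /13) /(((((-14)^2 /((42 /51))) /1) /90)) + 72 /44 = 5112 /1309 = 3.91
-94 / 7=-13.43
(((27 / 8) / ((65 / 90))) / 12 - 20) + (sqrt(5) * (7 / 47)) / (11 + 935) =-4079 / 208 + 7 * sqrt(5) / 44462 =-19.61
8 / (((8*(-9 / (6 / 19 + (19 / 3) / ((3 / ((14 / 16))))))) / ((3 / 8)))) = -2959 / 32832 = -0.09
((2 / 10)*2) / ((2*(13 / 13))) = 1 / 5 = 0.20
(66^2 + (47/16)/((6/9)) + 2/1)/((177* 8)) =139597/45312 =3.08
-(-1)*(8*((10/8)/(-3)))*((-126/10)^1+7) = 56/3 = 18.67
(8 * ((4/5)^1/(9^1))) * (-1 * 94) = -3008/45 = -66.84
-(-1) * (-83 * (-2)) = 166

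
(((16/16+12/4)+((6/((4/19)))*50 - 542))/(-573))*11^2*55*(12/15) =-4722388/573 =-8241.51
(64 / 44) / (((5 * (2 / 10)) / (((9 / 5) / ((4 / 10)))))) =72 / 11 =6.55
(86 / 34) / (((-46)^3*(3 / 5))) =-215 / 4964136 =-0.00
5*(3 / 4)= 15 / 4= 3.75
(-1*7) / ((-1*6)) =7 / 6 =1.17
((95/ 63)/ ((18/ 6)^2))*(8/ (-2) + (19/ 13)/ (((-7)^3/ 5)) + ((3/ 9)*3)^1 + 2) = -48070/ 280917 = -0.17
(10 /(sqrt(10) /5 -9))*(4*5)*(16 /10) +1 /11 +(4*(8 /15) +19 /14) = -29929981 /930930 -320*sqrt(10) /403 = -34.66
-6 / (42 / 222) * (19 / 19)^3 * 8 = -1776 / 7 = -253.71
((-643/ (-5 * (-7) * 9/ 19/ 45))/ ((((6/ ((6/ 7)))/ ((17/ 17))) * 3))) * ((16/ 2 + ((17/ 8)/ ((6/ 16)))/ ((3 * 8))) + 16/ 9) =-1258351/ 1512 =-832.24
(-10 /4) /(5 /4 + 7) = -10 /33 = -0.30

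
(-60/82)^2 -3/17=10257/28577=0.36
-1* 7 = -7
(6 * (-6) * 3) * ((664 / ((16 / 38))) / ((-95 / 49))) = 439236 / 5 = 87847.20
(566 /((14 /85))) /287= 11.97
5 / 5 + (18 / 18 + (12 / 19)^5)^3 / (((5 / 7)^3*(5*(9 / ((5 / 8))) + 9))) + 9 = 1544029130608247553120163 / 153708911177482332777375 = 10.05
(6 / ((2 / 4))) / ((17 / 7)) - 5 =-1 / 17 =-0.06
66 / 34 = 33 / 17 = 1.94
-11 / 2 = -5.50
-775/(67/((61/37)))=-47275/2479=-19.07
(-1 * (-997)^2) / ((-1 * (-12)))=-994009 / 12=-82834.08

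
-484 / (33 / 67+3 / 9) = -48642 / 83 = -586.05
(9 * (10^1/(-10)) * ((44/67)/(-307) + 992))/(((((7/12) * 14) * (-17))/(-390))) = -429716748240/17133977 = -25079.80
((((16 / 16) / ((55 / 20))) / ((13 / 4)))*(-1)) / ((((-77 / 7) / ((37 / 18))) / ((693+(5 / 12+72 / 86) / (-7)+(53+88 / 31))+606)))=11224611782 / 396296901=28.32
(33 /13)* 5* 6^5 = 1283040 /13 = 98695.38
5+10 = 15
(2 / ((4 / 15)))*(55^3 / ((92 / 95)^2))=22523015625 / 16928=1330518.41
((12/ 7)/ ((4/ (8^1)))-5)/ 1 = -1.57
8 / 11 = 0.73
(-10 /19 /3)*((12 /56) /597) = -5 /79401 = -0.00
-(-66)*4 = 264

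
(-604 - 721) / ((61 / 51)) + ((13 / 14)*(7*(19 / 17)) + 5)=-2272113 / 2074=-1095.52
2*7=14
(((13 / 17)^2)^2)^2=815730721 / 6975757441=0.12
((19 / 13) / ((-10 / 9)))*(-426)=36423 / 65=560.35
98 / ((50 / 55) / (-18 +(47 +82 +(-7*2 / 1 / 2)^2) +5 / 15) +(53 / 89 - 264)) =-46148102 / 124034243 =-0.37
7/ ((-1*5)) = -7/ 5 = -1.40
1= 1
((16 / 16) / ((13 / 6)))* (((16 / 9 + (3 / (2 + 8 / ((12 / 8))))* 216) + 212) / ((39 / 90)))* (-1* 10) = -5982400 / 1859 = -3218.07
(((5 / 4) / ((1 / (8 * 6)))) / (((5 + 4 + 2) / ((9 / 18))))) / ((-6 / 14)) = -70 / 11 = -6.36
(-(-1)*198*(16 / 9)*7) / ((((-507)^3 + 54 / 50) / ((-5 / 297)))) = 1750 / 5498037081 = 0.00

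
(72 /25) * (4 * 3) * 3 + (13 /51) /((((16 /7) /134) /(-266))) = -19743757 /5100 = -3871.32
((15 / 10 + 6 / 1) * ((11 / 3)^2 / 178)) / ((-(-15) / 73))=8833 / 3204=2.76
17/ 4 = 4.25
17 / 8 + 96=785 / 8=98.12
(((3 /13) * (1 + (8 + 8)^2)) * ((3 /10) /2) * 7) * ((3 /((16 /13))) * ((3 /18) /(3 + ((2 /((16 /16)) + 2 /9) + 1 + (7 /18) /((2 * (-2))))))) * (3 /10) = 6939 /5600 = 1.24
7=7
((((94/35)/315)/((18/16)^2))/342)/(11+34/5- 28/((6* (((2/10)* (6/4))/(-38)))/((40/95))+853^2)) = 175091802688/158221964693394945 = 0.00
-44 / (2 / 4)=-88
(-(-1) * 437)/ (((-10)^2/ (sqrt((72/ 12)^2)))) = 1311/ 50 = 26.22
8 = 8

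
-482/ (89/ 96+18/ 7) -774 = -2143578/ 2351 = -911.77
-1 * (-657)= 657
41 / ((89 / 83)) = 3403 / 89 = 38.24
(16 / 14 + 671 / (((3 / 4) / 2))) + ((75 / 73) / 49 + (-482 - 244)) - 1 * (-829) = 1893.50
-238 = -238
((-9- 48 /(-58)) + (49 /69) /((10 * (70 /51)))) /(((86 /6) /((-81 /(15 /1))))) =43873569 /14340500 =3.06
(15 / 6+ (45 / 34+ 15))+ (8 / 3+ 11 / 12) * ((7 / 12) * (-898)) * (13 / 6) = -29729689 / 7344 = -4048.16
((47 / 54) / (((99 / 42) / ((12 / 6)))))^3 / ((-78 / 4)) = -569780624 / 27586570869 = -0.02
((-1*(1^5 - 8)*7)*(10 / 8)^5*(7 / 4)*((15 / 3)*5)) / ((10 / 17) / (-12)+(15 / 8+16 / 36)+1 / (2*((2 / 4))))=4099921875 / 2049536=2000.41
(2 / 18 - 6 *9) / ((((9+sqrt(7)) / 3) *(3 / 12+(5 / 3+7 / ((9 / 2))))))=-5238 / 925+582 *sqrt(7) / 925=-4.00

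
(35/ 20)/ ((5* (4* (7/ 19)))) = 19/ 80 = 0.24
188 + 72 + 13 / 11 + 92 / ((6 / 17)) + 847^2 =23691718 / 33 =717930.85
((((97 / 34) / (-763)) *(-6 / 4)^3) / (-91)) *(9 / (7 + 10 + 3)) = -23571 / 377715520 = -0.00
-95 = -95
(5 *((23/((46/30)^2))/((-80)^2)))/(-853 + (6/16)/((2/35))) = -45/4983824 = -0.00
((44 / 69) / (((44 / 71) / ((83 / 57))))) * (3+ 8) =64823 / 3933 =16.48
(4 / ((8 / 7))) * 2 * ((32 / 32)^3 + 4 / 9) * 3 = 91 / 3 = 30.33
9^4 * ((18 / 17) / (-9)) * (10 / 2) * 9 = -590490 / 17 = -34734.71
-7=-7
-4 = -4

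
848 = 848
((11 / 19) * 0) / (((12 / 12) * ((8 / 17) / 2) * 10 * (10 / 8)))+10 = 10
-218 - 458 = -676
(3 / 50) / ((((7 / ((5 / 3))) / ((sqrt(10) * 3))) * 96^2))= 0.00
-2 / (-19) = 2 / 19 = 0.11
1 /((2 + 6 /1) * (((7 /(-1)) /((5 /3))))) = -5 /168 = -0.03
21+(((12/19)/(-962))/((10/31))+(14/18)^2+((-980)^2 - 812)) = 3551798225177/3701295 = 959609.60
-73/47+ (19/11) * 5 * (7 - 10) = -14198/517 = -27.46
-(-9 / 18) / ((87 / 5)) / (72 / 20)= 25 / 3132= 0.01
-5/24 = -0.21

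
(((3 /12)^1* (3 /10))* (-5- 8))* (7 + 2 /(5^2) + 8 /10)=-7683 /1000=-7.68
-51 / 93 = -17 / 31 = -0.55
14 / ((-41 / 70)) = -980 / 41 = -23.90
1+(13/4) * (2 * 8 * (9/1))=469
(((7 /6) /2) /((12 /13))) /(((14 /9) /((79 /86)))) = 1027 /2752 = 0.37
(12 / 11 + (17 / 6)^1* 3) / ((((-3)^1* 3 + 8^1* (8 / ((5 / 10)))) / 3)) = 0.24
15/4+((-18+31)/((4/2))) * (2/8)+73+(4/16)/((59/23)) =37039/472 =78.47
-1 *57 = -57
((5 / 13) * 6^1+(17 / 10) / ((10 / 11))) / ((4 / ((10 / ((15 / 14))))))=38017 / 3900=9.75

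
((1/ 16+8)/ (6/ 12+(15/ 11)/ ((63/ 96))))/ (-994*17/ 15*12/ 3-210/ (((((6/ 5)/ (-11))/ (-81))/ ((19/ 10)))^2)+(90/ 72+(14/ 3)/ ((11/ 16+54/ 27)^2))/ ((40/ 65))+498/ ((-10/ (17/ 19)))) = -6979124460/ 932663840912852689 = -0.00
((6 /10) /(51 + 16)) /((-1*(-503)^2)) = -3 /84758015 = -0.00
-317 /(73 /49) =-15533 /73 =-212.78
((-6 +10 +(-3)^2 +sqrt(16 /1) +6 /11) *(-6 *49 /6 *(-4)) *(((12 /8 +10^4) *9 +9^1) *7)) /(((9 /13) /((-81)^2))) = 225908915393070 /11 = 20537174126642.73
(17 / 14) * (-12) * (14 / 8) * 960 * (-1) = 24480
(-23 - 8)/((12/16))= -124/3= -41.33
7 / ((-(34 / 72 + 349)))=-252 / 12581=-0.02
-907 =-907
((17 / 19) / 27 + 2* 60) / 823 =61577 / 422199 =0.15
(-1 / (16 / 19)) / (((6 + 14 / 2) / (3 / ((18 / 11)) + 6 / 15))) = -1273 / 6240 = -0.20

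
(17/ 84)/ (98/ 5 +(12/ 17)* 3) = 1445/ 155064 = 0.01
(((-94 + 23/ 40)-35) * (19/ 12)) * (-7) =1423.38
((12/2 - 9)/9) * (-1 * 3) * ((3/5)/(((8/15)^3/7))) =14175/512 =27.69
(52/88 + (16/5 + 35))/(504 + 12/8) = 0.08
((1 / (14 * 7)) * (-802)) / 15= -401 / 735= -0.55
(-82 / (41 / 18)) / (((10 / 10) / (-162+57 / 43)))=248724 / 43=5784.28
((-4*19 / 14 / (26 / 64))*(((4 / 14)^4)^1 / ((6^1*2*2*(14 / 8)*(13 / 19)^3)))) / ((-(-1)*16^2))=-260642 / 10080519267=-0.00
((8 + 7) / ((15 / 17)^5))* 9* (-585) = -18458141 / 125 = -147665.13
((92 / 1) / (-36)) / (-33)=23 / 297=0.08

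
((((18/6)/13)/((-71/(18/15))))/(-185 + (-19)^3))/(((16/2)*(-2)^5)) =-3/1387010560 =-0.00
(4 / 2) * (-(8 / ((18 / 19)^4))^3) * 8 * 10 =-156733.96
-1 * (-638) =638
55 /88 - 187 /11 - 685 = -5611 /8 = -701.38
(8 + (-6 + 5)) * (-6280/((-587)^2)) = -43960/344569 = -0.13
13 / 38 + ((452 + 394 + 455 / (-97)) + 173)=3740005 / 3686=1014.65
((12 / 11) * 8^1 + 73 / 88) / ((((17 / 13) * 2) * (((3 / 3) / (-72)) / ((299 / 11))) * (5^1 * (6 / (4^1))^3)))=-13075868 / 30855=-423.78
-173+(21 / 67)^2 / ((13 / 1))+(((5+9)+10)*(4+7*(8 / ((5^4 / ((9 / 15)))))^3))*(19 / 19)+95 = 32070051301648599 / 1780914306640625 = 18.01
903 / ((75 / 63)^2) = 398223 / 625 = 637.16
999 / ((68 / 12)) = 2997 / 17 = 176.29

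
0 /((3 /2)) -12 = -12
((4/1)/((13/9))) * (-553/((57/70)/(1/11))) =-464520/2717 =-170.97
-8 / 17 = -0.47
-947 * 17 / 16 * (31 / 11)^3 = -479605309 / 21296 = -22520.91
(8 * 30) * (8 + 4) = 2880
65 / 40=13 / 8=1.62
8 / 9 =0.89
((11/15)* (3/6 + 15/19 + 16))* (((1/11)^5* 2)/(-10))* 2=-0.00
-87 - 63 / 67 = -5892 / 67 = -87.94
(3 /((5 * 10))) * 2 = 3 /25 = 0.12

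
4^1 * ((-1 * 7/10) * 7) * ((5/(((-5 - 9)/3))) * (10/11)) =210/11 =19.09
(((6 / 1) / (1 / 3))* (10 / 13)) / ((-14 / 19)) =-1710 / 91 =-18.79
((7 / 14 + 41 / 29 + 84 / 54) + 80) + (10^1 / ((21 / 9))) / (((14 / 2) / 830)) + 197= 788.63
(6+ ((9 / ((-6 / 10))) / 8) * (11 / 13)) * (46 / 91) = 10557 / 4732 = 2.23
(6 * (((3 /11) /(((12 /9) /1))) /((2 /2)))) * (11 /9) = 3 /2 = 1.50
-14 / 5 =-2.80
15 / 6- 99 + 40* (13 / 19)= -2627 / 38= -69.13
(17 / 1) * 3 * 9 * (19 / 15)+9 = 2952 / 5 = 590.40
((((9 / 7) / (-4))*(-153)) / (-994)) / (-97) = 1377 / 2699704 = 0.00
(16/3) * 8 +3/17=2185/51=42.84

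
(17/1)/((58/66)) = 561/29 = 19.34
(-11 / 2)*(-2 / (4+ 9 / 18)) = 22 / 9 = 2.44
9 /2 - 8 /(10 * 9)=397 /90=4.41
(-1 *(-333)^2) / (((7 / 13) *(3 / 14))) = -961038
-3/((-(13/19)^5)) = 7428297/371293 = 20.01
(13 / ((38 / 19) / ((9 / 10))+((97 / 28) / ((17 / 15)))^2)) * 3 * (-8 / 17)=-37425024 / 23584745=-1.59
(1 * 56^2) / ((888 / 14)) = 5488 / 111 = 49.44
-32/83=-0.39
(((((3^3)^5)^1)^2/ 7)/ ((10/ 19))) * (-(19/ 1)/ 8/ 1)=-74326698686168289/ 560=-132726247653871.94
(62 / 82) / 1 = 31 / 41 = 0.76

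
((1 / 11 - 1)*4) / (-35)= 8 / 77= 0.10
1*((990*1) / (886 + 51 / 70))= 69300 / 62071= 1.12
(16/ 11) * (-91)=-1456/ 11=-132.36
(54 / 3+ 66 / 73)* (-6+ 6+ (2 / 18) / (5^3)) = 92 / 5475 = 0.02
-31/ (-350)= 31/ 350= 0.09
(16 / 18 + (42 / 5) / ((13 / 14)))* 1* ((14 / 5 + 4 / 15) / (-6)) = -133676 / 26325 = -5.08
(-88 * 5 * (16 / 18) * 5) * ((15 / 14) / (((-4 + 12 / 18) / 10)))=44000 / 7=6285.71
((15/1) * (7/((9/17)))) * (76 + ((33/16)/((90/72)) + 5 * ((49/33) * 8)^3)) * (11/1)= 723453236359/39204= 18453556.69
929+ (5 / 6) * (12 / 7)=6513 / 7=930.43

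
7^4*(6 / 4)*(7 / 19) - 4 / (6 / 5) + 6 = 151567 / 114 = 1329.54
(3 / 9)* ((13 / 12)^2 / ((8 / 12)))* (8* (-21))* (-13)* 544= 2091544 / 3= 697181.33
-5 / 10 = -1 / 2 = -0.50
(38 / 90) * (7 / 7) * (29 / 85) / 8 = 551 / 30600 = 0.02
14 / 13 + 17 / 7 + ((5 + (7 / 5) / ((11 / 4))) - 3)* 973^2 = 11889040327 / 5005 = 2375432.63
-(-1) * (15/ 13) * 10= 150/ 13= 11.54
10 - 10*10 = -90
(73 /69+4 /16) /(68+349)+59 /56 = 1702661 /1611288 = 1.06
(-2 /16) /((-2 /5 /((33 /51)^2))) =605 /4624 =0.13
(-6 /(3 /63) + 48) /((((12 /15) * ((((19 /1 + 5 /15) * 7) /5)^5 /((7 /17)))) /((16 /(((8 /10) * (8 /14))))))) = -740390625 /7654432628416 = -0.00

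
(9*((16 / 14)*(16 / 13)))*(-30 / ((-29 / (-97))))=-3352320 / 2639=-1270.30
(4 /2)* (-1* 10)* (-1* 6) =120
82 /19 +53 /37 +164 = 119333 /703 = 169.75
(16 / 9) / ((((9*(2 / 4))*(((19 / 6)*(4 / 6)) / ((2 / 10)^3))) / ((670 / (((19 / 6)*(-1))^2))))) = 17152 / 171475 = 0.10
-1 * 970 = -970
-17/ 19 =-0.89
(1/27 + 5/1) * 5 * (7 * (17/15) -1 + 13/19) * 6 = 590512/513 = 1151.10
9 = 9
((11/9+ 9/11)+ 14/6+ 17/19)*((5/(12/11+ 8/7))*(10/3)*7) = 275.17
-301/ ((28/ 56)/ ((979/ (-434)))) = 42097/ 31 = 1357.97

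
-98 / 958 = -49 / 479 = -0.10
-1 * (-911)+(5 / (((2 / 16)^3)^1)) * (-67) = -170609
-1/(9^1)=-1/9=-0.11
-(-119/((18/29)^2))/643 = 100079/208332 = 0.48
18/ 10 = 9/ 5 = 1.80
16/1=16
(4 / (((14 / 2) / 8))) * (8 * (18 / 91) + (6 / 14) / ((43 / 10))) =210624 / 27391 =7.69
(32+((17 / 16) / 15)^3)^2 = 195693794156105569 / 191102976000000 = 1024.02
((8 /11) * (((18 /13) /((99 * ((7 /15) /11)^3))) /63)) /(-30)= -2200 /31213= -0.07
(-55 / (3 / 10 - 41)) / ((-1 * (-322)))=25 / 5957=0.00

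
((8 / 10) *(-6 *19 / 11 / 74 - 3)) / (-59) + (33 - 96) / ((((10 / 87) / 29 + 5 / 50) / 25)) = -4771039512474 / 314930495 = -15149.50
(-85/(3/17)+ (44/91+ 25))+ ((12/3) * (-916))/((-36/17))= 1043438/819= 1274.04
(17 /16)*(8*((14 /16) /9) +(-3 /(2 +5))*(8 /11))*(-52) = -71383 /2772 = -25.75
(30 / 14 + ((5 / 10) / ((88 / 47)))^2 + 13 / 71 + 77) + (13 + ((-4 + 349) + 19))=7026268817 / 15395072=456.40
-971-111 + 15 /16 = -17297 /16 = -1081.06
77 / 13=5.92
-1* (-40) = 40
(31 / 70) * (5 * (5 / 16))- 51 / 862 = 61093 / 96544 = 0.63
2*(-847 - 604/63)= -107930/63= -1713.17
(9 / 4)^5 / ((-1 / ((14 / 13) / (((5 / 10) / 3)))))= -1240029 / 3328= -372.60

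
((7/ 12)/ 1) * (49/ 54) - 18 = -17.47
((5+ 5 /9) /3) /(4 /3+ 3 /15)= 250 /207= 1.21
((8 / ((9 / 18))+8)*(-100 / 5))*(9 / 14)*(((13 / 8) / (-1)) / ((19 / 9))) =237.52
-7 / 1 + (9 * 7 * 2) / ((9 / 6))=77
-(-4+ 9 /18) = 7 /2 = 3.50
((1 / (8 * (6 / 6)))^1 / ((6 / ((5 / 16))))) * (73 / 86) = 365 / 66048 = 0.01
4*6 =24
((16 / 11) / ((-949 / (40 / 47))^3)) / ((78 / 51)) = -8704000 / 12689024869124461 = -0.00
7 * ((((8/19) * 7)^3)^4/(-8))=-832270262079737298944/2213314919066161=-376028.85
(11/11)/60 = 1/60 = 0.02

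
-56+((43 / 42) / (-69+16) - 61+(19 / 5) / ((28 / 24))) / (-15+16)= -1266173 / 11130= -113.76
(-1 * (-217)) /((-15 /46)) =-9982 /15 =-665.47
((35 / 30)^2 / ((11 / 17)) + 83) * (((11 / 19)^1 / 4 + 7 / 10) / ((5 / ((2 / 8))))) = 3606007 / 1003200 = 3.59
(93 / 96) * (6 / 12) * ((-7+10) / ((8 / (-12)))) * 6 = -837 / 64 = -13.08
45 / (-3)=-15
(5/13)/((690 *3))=1/5382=0.00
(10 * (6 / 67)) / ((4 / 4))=60 / 67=0.90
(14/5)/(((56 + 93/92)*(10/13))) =8372/131125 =0.06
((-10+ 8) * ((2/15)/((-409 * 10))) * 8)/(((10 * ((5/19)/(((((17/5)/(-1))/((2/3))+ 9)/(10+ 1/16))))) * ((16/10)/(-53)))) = -104728/41155625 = -0.00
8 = 8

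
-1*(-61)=61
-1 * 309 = -309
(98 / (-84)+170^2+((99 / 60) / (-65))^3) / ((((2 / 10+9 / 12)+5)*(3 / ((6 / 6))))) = 1618.98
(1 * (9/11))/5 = 9/55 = 0.16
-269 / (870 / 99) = -8877 / 290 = -30.61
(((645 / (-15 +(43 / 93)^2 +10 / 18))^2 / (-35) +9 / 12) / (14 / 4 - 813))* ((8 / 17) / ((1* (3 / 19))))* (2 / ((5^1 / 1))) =138368073732664 / 1621449164519345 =0.09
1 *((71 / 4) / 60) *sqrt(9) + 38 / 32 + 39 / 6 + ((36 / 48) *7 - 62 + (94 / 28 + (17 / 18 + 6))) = -95441 / 2520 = -37.87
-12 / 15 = -4 / 5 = -0.80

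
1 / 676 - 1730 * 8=-9355839 / 676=-13840.00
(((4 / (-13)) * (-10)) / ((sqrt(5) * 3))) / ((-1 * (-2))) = 4 * sqrt(5) / 39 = 0.23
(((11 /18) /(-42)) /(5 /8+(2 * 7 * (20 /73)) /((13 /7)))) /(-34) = 10439 /65625525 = 0.00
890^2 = 792100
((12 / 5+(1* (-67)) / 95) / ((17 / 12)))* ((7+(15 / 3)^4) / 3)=407008 / 1615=252.02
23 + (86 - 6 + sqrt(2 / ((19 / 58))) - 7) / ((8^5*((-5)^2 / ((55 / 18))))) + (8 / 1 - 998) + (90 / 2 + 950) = 11*sqrt(551) / 28016640 + 82576163 / 2949120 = 28.00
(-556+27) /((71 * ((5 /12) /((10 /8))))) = -22.35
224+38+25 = 287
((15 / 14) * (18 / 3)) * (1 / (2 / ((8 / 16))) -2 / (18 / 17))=-295 / 28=-10.54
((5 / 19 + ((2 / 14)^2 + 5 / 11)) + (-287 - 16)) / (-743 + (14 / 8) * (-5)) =127648 / 317471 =0.40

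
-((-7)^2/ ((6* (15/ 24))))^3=-7529536/ 3375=-2230.97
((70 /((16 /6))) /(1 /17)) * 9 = 16065 /4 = 4016.25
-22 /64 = -11 /32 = -0.34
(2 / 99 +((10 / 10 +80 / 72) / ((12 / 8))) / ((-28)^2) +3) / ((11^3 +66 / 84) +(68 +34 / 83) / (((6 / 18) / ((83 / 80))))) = 1759165 / 899207001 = 0.00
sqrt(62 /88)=sqrt(341) /22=0.84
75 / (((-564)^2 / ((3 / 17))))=25 / 600848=0.00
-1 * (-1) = 1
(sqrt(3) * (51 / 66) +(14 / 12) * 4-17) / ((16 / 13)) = -481 / 48 +221 * sqrt(3) / 352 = -8.93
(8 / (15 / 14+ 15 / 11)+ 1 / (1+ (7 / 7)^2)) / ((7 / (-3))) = -2839 / 1750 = -1.62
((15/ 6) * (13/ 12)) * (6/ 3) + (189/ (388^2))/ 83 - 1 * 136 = -4894975229/ 37485456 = -130.58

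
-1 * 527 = -527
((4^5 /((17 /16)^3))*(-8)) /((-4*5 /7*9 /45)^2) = -102760448 /4913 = -20916.03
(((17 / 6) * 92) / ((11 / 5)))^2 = 15288100 / 1089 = 14038.66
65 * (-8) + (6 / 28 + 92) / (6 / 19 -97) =-13397889 / 25718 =-520.95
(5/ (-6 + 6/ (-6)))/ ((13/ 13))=-5/ 7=-0.71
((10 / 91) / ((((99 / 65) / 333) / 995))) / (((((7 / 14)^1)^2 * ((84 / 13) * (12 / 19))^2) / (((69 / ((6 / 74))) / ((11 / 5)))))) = 2220975.65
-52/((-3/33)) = 572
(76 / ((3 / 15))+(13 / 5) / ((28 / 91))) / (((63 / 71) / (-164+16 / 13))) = -291795871 / 4095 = -71256.62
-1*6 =-6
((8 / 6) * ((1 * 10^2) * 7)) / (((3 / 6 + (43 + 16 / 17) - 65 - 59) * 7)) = -2720 / 1623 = -1.68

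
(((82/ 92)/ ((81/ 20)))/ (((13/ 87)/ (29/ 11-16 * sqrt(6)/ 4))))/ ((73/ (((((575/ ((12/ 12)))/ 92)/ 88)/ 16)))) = 4310125/ 18255055104-148625 * sqrt(6)/ 414887616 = -0.00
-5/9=-0.56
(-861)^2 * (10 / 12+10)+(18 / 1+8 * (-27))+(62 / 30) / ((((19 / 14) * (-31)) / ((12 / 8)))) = 1525848091 / 190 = 8030779.43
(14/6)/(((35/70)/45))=210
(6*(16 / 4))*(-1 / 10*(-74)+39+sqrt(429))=24*sqrt(429)+5568 / 5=1610.70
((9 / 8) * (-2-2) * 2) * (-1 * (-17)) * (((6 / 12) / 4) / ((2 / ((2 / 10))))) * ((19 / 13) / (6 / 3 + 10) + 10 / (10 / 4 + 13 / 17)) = -937533 / 153920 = -6.09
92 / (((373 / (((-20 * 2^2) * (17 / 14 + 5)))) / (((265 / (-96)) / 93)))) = 883775 / 242823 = 3.64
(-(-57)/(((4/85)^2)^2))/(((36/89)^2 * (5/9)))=1571228372375/12288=127866892.28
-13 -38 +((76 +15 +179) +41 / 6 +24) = 1499 / 6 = 249.83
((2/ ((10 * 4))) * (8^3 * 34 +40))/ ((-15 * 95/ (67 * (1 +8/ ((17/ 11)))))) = -2045778/ 8075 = -253.35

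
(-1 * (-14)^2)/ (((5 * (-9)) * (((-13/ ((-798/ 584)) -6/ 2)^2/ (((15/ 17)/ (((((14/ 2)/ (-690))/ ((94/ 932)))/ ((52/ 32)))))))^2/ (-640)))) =-425781234684887445000/ 1353253412039758849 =-314.64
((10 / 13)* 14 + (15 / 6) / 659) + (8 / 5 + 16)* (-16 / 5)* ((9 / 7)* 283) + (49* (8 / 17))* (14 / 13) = -1042759225353 / 50973650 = -20456.83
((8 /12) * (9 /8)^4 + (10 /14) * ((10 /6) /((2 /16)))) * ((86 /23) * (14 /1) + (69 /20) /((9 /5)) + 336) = 49066179751 /11870208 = 4133.56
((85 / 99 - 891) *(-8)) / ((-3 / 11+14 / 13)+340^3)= 0.00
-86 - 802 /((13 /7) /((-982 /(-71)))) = -5592326 /923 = -6058.86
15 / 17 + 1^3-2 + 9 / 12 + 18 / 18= 111 / 68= 1.63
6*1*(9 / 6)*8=72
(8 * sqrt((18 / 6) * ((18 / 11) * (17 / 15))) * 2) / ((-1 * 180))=-4 * sqrt(1870) / 825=-0.21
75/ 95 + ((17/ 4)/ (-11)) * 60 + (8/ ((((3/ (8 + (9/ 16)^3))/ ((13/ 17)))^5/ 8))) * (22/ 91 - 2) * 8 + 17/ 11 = -1259431888046639291938685458301/ 35520167669649192813330432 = -35456.81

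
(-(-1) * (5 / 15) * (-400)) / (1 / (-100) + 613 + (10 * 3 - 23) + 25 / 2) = -40000 / 189747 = -0.21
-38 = -38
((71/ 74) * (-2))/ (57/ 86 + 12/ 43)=-6106/ 2997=-2.04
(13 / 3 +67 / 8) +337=8393 / 24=349.71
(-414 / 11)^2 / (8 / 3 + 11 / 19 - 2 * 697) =-9769572 / 9592033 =-1.02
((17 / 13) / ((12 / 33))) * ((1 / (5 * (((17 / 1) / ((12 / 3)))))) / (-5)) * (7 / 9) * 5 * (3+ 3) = -154 / 195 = -0.79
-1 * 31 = -31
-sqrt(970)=-31.14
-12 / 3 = -4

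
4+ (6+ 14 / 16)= 87 / 8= 10.88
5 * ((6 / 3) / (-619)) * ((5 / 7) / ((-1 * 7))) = 50 / 30331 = 0.00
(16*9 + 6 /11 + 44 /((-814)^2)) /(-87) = -75059 /45177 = -1.66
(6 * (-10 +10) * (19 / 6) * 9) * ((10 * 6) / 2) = 0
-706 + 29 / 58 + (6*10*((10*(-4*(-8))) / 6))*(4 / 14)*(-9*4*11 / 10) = -516757 / 14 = -36911.21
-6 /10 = -3 /5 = -0.60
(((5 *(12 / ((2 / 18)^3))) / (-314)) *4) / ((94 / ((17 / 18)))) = -5.60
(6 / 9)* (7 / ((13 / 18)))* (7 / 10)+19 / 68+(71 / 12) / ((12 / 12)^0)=35534 / 3315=10.72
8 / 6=4 / 3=1.33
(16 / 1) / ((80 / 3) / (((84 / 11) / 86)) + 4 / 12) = 1008 / 18941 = 0.05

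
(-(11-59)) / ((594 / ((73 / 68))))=0.09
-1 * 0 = 0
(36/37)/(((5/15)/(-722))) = -77976/37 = -2107.46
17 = 17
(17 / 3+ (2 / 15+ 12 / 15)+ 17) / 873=118 / 4365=0.03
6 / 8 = 3 / 4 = 0.75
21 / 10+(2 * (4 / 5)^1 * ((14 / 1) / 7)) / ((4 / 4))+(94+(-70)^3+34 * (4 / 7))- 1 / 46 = -276019441 / 805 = -342881.29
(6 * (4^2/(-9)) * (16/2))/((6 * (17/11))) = -1408/153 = -9.20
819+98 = 917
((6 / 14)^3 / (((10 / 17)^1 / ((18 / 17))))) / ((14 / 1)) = 243 / 24010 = 0.01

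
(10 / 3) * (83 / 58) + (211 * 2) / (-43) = -18869 / 3741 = -5.04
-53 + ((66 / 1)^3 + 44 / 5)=1437259 / 5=287451.80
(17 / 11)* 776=13192 / 11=1199.27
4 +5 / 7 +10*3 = 243 / 7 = 34.71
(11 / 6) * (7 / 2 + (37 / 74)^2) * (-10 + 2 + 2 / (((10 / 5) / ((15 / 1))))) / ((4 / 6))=1155 / 16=72.19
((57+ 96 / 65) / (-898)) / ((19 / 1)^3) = -0.00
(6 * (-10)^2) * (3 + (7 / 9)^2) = 58400 / 27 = 2162.96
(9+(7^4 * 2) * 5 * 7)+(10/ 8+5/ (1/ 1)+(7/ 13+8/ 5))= 43702721/ 260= 168087.39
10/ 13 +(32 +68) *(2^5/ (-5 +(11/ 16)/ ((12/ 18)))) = -1329930/ 1651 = -805.53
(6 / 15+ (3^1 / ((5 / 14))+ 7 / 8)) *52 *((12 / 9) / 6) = 559 / 5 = 111.80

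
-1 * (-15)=15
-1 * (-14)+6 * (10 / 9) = 62 / 3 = 20.67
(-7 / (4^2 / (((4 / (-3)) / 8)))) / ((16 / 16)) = 7 / 96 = 0.07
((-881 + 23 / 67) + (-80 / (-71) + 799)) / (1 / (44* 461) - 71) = 7770415004 / 6850855391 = 1.13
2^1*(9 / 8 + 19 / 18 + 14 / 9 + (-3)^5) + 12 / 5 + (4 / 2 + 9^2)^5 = 709027230037 / 180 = 3939040166.87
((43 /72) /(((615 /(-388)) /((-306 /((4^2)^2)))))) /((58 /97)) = 6877979 /9131520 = 0.75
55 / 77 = 5 / 7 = 0.71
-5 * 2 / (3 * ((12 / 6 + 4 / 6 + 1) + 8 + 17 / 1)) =-0.12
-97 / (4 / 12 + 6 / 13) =-3783 / 31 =-122.03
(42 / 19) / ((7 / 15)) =90 / 19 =4.74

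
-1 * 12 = -12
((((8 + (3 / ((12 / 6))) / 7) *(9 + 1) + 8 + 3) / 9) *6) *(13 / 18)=8476 / 189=44.85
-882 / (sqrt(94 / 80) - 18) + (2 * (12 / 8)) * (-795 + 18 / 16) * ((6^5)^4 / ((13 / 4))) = -449764869706383608121312 / 167869 + 1764 * sqrt(470) / 12913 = -2679261029173841552.78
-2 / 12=-1 / 6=-0.17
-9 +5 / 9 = -76 / 9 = -8.44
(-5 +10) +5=10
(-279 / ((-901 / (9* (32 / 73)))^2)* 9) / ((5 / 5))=-208272384 / 4326087529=-0.05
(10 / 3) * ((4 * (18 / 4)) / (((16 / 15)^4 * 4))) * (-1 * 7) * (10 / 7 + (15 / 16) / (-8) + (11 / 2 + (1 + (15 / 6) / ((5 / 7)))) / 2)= -4294265625 / 8388608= -511.92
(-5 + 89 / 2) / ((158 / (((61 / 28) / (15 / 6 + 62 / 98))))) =427 / 2456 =0.17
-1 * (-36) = 36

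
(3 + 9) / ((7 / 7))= 12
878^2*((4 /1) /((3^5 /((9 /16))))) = 192721 /27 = 7137.81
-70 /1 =-70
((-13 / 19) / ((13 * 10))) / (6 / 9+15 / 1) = -3 / 8930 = -0.00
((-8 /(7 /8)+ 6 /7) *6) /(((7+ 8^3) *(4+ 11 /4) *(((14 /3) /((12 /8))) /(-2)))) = 0.01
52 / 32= 13 / 8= 1.62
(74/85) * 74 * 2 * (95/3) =208088/51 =4080.16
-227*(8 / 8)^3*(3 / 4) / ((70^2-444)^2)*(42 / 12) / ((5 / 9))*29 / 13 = -1244187 / 10325086720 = -0.00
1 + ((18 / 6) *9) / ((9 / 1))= 4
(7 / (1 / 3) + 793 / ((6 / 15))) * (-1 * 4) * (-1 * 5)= 40070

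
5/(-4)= -1.25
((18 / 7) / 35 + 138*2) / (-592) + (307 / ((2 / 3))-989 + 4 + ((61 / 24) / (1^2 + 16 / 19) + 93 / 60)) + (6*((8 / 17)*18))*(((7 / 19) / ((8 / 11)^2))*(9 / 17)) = -300623576059 / 597310980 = -503.29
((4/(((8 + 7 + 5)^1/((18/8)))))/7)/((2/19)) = 171/280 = 0.61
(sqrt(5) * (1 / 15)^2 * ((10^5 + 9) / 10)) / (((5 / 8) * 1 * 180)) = 100009 * sqrt(5) / 253125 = 0.88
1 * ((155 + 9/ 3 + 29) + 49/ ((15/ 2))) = 2903/ 15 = 193.53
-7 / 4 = -1.75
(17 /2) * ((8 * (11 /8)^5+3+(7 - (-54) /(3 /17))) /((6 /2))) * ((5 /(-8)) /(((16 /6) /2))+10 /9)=1525730705 /2359296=646.69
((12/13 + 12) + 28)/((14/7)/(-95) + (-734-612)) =-12635/415584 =-0.03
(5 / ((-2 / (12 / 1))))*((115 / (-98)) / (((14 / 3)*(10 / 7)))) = 1035 / 196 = 5.28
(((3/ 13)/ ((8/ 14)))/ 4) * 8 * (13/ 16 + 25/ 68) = 6741/ 7072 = 0.95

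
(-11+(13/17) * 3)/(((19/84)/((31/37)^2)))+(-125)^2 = 15597.98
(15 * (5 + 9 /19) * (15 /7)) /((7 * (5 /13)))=60840 /931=65.35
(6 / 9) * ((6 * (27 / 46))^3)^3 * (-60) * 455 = -2731722362405384002200 / 1801152661463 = -1516652319.85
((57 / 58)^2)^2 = 10556001 / 11316496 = 0.93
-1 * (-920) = 920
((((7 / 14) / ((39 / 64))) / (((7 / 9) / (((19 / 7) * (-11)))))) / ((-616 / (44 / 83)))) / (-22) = -456 / 370097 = -0.00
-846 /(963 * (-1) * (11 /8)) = 752 /1177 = 0.64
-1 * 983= -983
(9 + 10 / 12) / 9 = 59 / 54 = 1.09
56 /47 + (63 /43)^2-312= -26823649 /86903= -308.66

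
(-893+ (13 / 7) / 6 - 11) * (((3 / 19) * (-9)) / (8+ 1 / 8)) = 273276 / 1729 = 158.05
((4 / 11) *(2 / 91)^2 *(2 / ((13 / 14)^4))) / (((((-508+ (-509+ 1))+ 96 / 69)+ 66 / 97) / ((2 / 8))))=-6996416 / 60052295280263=-0.00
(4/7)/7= 4/49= 0.08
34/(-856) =-17/428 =-0.04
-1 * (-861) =861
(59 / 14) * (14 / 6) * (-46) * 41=-55637 / 3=-18545.67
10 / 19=0.53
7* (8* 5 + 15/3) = 315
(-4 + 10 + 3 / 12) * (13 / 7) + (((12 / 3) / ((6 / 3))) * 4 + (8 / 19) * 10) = 12671 / 532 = 23.82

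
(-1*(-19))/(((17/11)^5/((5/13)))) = 15299845/18458141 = 0.83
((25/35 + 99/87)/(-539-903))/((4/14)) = -94/20909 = -0.00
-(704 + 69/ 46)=-1411/ 2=-705.50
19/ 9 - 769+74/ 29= -199492/ 261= -764.34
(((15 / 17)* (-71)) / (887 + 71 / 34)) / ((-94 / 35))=0.03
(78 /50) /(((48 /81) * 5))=1053 /2000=0.53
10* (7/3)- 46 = -68/3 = -22.67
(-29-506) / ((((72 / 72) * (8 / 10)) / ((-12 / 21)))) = 2675 / 7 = 382.14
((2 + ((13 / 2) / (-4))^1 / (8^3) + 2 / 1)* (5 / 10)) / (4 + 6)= 16371 / 81920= 0.20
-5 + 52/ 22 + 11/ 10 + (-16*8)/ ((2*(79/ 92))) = -661031/ 8690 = -76.07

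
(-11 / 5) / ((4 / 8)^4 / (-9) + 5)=-1584 / 3595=-0.44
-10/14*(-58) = 290/7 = 41.43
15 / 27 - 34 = -301 / 9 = -33.44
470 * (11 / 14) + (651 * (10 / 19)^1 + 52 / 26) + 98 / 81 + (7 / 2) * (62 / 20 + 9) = 757.48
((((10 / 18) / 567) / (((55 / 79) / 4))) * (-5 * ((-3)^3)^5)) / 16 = 7774785 / 308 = 25242.81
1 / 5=0.20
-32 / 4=-8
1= 1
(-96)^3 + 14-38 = -884760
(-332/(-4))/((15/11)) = 913/15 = 60.87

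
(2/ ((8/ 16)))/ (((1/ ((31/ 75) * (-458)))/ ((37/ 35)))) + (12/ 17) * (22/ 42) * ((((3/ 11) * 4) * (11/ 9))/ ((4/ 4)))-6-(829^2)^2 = -1003637909884883/ 2125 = -472300192887.00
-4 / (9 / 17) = -68 / 9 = -7.56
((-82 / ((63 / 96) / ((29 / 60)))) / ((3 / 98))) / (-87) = 22.68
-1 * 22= -22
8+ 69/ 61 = 557/ 61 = 9.13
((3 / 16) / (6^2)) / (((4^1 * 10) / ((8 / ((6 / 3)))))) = 1 / 1920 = 0.00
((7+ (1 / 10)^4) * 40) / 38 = 70001 / 9500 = 7.37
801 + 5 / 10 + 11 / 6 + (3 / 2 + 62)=5201 / 6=866.83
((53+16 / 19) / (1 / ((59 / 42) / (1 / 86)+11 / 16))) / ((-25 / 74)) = -515063791 / 26600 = -19363.30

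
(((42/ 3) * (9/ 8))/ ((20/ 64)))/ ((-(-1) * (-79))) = -252/ 395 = -0.64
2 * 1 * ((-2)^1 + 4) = 4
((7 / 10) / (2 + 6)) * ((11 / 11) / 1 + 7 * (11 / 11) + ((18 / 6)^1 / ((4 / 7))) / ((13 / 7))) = 3941 / 4160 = 0.95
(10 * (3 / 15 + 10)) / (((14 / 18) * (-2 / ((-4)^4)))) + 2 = -16784.29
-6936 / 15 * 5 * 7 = -16184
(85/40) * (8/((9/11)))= 187/9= 20.78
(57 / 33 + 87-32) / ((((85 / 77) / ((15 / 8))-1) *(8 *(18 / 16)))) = -1456 / 95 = -15.33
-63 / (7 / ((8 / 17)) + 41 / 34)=-952 / 243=-3.92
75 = 75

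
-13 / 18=-0.72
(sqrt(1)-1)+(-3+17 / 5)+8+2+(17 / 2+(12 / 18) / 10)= 569 / 30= 18.97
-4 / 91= -0.04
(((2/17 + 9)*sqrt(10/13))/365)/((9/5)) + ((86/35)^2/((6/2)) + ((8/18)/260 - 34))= -4584361/143325 + 155*sqrt(130)/145197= -31.97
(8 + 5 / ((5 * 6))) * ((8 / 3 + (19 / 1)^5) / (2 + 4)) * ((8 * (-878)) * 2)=-1278322150840 / 27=-47345264845.93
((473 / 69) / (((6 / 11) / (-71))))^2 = 136465964569 / 171396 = 796202.74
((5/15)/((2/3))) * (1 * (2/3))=0.33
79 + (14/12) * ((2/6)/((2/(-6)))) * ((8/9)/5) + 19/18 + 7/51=367133/4590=79.99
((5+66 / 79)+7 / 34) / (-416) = -16227 / 1117376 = -0.01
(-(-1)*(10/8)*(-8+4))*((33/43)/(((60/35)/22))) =-49.24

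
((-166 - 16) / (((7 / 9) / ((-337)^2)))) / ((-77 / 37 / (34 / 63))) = 3714614852 / 539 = 6891678.76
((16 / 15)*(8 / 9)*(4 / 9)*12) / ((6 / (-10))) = -2048 / 243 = -8.43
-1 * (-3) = 3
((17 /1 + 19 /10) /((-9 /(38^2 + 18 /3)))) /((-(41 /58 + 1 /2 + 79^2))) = 88305 /181024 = 0.49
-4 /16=-1 /4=-0.25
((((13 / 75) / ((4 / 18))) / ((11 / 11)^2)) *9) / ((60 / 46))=2691 / 500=5.38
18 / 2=9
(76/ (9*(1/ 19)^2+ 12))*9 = 82308/ 1447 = 56.88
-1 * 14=-14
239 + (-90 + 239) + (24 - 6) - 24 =382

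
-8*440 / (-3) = 3520 / 3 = 1173.33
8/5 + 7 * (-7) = -237/5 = -47.40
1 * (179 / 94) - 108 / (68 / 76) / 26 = -56885 / 20774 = -2.74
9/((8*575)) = 9/4600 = 0.00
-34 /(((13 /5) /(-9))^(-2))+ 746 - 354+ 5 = 798179 /2025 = 394.16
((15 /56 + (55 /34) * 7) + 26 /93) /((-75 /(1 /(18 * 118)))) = -1051007 /14103784800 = -0.00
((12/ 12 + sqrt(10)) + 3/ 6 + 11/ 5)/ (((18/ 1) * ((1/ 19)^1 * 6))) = 19 * sqrt(10)/ 108 + 703/ 1080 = 1.21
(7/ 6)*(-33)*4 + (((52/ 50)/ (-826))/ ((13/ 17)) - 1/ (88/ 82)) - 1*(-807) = 296233827/ 454300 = 652.07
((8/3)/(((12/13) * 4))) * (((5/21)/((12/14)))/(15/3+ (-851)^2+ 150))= 65/234691344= 0.00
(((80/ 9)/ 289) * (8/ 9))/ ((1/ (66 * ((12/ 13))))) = 56320/ 33813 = 1.67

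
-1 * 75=-75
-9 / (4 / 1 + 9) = -9 / 13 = -0.69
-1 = -1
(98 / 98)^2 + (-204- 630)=-833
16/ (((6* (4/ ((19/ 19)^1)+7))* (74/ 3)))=4/ 407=0.01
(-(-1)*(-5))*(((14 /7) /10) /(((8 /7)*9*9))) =-7 /648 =-0.01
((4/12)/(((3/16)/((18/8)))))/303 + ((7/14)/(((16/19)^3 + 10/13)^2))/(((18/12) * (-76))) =195247438073/17991531871728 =0.01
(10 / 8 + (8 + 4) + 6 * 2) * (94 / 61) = 4747 / 122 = 38.91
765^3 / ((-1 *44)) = -447697125 / 44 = -10174934.66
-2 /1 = -2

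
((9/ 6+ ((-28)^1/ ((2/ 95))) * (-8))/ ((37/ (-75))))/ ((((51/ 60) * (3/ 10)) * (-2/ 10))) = 266037500/ 629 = 422953.10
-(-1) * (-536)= -536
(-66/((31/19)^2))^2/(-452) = -141919569/104357873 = -1.36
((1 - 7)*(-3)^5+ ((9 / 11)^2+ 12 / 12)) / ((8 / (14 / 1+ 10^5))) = 2208059085 / 121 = 18248422.19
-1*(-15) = 15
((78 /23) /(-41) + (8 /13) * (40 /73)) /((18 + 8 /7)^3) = 39057067 /1076619656164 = 0.00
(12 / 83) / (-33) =-4 / 913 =-0.00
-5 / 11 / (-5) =1 / 11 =0.09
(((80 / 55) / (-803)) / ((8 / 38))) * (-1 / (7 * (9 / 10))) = 0.00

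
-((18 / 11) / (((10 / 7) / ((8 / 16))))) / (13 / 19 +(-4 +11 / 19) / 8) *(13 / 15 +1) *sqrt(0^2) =0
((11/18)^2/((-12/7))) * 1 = -847/3888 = -0.22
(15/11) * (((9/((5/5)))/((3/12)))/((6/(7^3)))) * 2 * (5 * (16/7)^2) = 1612800/11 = 146618.18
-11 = -11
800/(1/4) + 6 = 3206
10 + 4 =14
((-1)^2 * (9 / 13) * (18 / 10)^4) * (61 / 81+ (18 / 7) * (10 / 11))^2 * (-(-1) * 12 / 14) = 20066547366 / 337211875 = 59.51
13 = 13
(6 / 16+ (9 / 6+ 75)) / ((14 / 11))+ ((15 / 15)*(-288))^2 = 9296493 / 112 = 83004.40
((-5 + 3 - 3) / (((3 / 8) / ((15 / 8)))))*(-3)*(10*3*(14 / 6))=5250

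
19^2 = 361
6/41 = 0.15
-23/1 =-23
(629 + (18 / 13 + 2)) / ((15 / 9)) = 24663 / 65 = 379.43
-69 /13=-5.31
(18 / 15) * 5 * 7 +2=44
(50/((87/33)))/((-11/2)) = -100/29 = -3.45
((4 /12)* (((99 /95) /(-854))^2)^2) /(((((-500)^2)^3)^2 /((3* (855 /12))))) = 288178803 /445350907869177734375000000000000000000000000000000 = 0.00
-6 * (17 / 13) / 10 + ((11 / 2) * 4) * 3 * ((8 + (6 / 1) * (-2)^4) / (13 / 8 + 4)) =237799 / 195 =1219.48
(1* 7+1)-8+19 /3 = 19 /3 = 6.33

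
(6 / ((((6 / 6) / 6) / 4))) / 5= 144 / 5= 28.80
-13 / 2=-6.50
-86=-86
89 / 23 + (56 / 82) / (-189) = 98431 / 25461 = 3.87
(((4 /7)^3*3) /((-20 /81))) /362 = -1944 /310415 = -0.01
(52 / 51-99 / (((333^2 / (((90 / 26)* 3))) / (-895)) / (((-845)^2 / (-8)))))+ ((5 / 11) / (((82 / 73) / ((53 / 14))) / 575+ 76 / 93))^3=-333271017987119681850065932307279743543 / 450002199690988454161189028130816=-740598.64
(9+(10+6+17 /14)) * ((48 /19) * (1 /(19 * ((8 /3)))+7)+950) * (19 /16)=16026523 /532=30125.04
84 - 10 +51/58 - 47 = 1617/58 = 27.88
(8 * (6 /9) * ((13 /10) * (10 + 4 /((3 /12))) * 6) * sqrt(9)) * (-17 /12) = -22984 /5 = -4596.80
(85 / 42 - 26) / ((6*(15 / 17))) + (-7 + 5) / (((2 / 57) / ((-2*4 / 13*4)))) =6672173 / 49140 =135.78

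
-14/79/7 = -2/79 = -0.03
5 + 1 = 6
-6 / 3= -2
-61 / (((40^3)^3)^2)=-61 / 68719476736000000000000000000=-0.00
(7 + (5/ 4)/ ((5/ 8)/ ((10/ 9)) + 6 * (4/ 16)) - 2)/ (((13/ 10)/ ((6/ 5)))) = 740/ 143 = 5.17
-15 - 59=-74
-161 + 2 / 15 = -2413 / 15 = -160.87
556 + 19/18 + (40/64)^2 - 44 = 513.45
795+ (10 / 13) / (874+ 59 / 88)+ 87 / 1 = 882550366 / 1000623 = 882.00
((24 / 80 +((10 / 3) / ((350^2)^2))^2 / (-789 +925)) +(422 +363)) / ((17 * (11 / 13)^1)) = 28138744906630312500000013 / 515427254409375000000000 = 54.59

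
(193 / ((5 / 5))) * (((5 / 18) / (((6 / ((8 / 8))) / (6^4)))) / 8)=2895 / 2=1447.50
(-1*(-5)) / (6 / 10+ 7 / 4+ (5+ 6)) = 100 / 267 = 0.37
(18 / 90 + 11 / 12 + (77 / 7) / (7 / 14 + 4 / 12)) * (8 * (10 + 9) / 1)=32642 / 15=2176.13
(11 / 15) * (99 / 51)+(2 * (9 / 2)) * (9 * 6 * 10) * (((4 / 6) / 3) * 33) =3029521 / 85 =35641.42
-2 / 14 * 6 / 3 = -2 / 7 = -0.29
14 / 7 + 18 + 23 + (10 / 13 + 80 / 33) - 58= -5065 / 429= -11.81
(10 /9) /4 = 5 /18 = 0.28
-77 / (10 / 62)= -2387 / 5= -477.40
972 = 972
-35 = -35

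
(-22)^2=484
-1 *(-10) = 10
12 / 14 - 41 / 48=1 / 336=0.00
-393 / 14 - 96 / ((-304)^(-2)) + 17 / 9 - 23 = -1117870133 / 126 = -8871985.18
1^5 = 1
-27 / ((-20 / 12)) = 81 / 5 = 16.20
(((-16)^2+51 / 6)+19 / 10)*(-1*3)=-3996 / 5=-799.20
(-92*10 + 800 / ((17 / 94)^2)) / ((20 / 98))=33334308 / 289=115343.63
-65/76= -0.86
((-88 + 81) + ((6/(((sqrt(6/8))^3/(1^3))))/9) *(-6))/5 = -7/5 - 32 *sqrt(3)/45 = -2.63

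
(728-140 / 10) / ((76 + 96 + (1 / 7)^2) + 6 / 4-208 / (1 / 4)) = -69972 / 64531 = -1.08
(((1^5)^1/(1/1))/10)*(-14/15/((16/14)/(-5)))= 49/120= 0.41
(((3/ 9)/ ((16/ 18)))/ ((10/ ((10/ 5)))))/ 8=3/ 320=0.01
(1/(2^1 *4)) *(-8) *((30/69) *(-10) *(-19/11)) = -1900/253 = -7.51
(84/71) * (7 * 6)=3528/71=49.69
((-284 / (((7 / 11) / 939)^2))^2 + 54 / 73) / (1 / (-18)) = -1206327296401542172090476 / 175273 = -6882562039798155860.23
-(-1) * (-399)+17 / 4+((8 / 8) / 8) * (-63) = -3221 / 8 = -402.62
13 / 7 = 1.86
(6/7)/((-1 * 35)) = -6/245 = -0.02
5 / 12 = 0.42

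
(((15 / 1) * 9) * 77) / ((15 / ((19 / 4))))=13167 / 4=3291.75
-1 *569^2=-323761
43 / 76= 0.57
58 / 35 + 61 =2193 / 35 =62.66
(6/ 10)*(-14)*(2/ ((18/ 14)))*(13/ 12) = -637/ 45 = -14.16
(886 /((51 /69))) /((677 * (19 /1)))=20378 /218671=0.09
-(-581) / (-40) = -581 / 40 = -14.52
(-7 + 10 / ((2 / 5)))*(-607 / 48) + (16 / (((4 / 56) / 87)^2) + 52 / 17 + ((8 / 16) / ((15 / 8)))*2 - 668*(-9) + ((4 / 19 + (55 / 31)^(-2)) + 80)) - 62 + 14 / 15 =556749640564787 / 23449800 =23742191.43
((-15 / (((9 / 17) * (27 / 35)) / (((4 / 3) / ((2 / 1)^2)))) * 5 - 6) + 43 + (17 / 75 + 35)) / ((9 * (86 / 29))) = 970079 / 2351025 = 0.41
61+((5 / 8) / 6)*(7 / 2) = 5891 / 96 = 61.36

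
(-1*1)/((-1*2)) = 1/2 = 0.50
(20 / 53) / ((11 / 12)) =240 / 583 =0.41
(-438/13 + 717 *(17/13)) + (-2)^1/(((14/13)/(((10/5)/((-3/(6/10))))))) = 411623/455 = 904.67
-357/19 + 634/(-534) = -101342/5073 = -19.98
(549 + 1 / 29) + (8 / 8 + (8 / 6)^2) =144023 / 261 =551.81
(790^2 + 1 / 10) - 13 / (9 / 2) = 56168749 / 90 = 624097.21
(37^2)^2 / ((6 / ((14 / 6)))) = 13119127 / 18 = 728840.39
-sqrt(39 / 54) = -sqrt(26) / 6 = -0.85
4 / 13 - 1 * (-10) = 134 / 13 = 10.31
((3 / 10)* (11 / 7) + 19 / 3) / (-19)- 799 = -3189439 / 3990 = -799.36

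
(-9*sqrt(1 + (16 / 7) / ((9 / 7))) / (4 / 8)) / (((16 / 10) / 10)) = -375 / 2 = -187.50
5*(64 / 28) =80 / 7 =11.43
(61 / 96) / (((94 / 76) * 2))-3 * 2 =-25913 / 4512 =-5.74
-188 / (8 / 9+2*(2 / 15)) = -2115 / 13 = -162.69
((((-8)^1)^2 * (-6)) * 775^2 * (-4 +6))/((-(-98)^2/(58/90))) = 222952000/7203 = 30952.66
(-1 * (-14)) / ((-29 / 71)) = -34.28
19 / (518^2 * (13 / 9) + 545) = 171 / 3493117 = 0.00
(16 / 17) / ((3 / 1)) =16 / 51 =0.31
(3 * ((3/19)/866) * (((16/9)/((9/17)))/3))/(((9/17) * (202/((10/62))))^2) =245650/176382874331289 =0.00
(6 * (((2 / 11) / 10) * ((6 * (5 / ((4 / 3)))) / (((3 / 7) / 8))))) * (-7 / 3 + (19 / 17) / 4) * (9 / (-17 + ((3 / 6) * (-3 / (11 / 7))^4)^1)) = 421612884 / 5156321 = 81.77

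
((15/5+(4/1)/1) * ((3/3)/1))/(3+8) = 7/11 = 0.64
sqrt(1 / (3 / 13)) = sqrt(39) / 3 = 2.08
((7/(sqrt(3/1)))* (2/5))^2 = 196/75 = 2.61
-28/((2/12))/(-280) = 3/5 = 0.60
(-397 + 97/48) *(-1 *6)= 18959/8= 2369.88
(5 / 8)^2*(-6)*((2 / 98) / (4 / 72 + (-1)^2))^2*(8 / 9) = -675 / 866761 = -0.00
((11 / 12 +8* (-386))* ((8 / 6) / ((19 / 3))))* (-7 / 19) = 259315 / 1083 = 239.44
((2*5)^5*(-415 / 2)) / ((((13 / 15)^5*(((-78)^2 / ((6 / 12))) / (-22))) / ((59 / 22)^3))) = 22473356396484375 / 15185141114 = 1479957.03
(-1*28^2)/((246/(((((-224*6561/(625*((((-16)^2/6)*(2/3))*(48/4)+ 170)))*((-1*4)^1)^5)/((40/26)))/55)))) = -73741860864/415765625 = -177.36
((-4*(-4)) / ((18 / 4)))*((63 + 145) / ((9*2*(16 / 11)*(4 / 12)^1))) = 2288 / 27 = 84.74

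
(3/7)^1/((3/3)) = 0.43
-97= -97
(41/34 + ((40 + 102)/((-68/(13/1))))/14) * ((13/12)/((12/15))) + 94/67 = 627817/1530816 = 0.41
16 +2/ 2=17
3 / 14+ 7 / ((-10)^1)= -17 / 35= -0.49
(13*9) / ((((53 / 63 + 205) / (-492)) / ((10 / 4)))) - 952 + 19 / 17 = -181877665 / 110228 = -1650.01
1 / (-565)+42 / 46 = 11842 / 12995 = 0.91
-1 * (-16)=16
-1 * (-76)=76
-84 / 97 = -0.87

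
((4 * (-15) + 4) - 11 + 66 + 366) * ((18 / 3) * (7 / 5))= 3066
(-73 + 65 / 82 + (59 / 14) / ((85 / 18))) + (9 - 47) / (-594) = -1032470531 / 14490630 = -71.25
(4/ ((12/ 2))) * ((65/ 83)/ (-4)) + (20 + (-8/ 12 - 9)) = 5081/ 498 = 10.20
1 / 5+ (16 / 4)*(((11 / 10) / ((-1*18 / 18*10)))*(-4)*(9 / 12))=38 / 25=1.52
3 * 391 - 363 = 810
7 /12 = 0.58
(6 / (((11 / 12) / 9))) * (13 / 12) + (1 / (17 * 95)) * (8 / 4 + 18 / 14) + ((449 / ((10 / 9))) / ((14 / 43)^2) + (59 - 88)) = 5357964237 / 1392776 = 3846.97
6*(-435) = -2610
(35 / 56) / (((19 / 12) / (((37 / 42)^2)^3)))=12828632045 / 69527735424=0.18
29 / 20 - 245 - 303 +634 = 1749 / 20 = 87.45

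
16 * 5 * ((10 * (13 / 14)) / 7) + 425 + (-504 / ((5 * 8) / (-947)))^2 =174412961754 / 1225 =142377927.96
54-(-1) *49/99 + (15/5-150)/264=42719/792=53.94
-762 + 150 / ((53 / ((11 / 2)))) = -39561 / 53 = -746.43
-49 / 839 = -0.06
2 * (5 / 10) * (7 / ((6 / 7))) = 49 / 6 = 8.17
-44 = -44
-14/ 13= -1.08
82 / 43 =1.91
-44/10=-22/5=-4.40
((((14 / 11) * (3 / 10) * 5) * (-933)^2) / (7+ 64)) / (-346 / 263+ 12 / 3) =4807710747 / 551386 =8719.32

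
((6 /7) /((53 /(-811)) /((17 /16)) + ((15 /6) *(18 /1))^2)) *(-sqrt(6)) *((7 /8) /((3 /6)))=-41361 *sqrt(6) /55835654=-0.00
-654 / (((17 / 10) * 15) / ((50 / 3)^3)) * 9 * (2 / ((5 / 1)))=-427450.98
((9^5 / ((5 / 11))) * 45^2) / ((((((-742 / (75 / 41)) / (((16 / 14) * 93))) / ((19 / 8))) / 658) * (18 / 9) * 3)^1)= -546178589661375 / 30422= -17953408377.54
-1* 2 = -2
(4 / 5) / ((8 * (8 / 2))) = 0.02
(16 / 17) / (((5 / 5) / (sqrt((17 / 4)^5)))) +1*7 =7 +17*sqrt(17) / 2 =42.05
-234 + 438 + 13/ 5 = 1033/ 5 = 206.60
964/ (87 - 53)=482/ 17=28.35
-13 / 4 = -3.25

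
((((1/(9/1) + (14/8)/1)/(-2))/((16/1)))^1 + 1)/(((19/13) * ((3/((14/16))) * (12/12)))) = 98735/525312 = 0.19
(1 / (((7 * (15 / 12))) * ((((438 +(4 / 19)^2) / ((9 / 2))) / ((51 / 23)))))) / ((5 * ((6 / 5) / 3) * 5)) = 9747 / 37440550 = 0.00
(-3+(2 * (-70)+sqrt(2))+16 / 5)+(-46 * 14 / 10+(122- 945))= -5136 / 5+sqrt(2)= -1025.79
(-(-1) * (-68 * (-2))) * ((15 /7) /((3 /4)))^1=2720 /7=388.57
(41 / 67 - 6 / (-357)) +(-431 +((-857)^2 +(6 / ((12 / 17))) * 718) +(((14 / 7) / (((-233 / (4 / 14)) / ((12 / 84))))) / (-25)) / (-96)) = 5774708565434461 / 7802377800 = 740121.63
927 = 927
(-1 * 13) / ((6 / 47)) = -611 / 6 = -101.83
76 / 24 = 3.17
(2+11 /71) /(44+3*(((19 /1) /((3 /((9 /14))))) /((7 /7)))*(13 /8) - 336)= -1008 /127303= -0.01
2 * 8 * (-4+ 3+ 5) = 64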